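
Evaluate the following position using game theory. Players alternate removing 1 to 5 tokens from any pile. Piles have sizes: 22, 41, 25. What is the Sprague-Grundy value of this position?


Subtraction set: {1, 2, 3, 4, 5}
For this subtraction set, G(n) = n mod 6 (period = max + 1 = 6).
Pile 1 (size 22): G(22) = 22 mod 6 = 4
Pile 2 (size 41): G(41) = 41 mod 6 = 5
Pile 3 (size 25): G(25) = 25 mod 6 = 1
Total Grundy value = XOR of all: 4 XOR 5 XOR 1 = 0

0


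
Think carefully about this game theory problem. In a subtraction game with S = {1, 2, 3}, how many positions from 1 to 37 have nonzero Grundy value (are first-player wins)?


Subtraction set S = {1, 2, 3}, so G(n) = n mod 4.
G(n) = 0 when n is a multiple of 4.
Multiples of 4 in [1, 37]: 9
N-positions (nonzero Grundy) = 37 - 9 = 28

28


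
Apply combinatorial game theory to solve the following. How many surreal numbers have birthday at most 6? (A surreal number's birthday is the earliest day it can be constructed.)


Day 0: {|} = 0 is born. Count = 1.
Day n: the number of surreal numbers born by day n is 2^(n+1) - 1.
By day 0: 2^1 - 1 = 1
By day 1: 2^2 - 1 = 3
By day 2: 2^3 - 1 = 7
By day 3: 2^4 - 1 = 15
By day 4: 2^5 - 1 = 31
By day 5: 2^6 - 1 = 63
By day 6: 2^7 - 1 = 127
By day 6: 127 surreal numbers.

127


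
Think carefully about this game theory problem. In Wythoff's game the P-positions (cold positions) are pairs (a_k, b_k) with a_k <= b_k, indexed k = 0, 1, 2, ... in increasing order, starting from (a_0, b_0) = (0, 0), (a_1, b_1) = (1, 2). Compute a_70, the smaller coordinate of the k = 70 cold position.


By Wythoff's theorem, a_k = floor(k * phi) and b_k = floor(k * phi^2) = a_k + k, where phi = (1 + sqrt(5))/2 is the golden ratio.
phi = (1 + sqrt(5))/2 = 1.618034
k = 70
k * phi = 70 * 1.618034 = 113.262379
a_70 = floor(k * phi) = 113

113


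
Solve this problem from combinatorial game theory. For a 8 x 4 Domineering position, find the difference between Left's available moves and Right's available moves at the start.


Board is 8 x 4 (rows x cols).
Left (vertical) placements: (rows-1) * cols = 7 * 4 = 28
Right (horizontal) placements: rows * (cols-1) = 8 * 3 = 24
Advantage = Left - Right = 28 - 24 = 4

4


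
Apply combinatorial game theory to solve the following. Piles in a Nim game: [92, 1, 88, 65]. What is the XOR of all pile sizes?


We need the XOR (exclusive or) of all pile sizes.
After XOR-ing pile 1 (size 92): 0 XOR 92 = 92
After XOR-ing pile 2 (size 1): 92 XOR 1 = 93
After XOR-ing pile 3 (size 88): 93 XOR 88 = 5
After XOR-ing pile 4 (size 65): 5 XOR 65 = 68
The Nim-value of this position is 68.

68


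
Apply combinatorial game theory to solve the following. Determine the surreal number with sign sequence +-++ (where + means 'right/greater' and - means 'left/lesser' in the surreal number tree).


Sign expansion: +-++
Rule: track bounds (lo, hi), initially (-inf, +inf). On '+', the current value becomes lo and we move to the simplest number in (value, hi): value + 1 if hi = +inf, otherwise the midpoint (value + hi)/2. On '-', the current value becomes hi and we move to value - 1 if lo = -inf, otherwise the midpoint (lo + value)/2.
Start at 0.
Step 1: sign = +, move right. Bounds: (0, +inf). Value = 1
Step 2: sign = -, move left. Bounds: (0, 1). Value = 1/2
Step 3: sign = +, move right. Bounds: (1/2, 1). Value = 3/4
Step 4: sign = +, move right. Bounds: (3/4, 1). Value = 7/8
The surreal number with sign expansion +-++ is 7/8.

7/8


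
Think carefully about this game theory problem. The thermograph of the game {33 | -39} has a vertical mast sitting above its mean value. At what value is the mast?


Game = {33 | -39}, a switch {a | b} with numbers a > b.
Its thermograph has left wall a - t and right wall b + t, which meet at t = (a - b)/2, where both equal (a + b)/2. So the mast (mean value) is at (a + b)/2.
Mean = (33 + (-39))/2 = -6/2 = -3

-3


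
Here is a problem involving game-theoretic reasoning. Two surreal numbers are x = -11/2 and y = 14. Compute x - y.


x = -11/2, y = 14
Converting to common denominator: 2
x = -11/2, y = 28/2
x - y = -11/2 - 14 = -39/2

-39/2


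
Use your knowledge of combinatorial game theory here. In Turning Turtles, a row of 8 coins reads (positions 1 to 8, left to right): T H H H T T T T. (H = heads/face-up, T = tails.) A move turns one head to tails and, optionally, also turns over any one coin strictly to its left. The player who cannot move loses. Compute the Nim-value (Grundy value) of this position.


Coins: T H H H T T T T
Key fact: a single head at position k behaves exactly like a Nim heap of size k (turning it to T and optionally flipping a coin at j < k corresponds to moving the heap from k to j, or to 0), and heads combine as a disjunctive sum (two heads at the same place would cancel, matching j XOR j = 0). So the Nim-value is the XOR of the 1-indexed positions of the heads.
Face-up positions (1-indexed): [2, 3, 4]
XOR 0 with 2: 0 XOR 2 = 2
XOR 2 with 3: 2 XOR 3 = 1
XOR 1 with 4: 1 XOR 4 = 5
Nim-value = 5

5


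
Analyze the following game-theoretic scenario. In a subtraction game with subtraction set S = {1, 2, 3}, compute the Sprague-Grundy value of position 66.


The subtraction set is S = {1, 2, 3}.
G(k) = mex{ G(k - s) : s in S, s <= k }. We compute iteratively: G(0) = 0.
G(1) = mex({0}) = 1
G(2) = mex({0, 1}) = 2
G(3) = mex({0, 1, 2}) = 3
G(4) = mex({1, 2, 3}) = 0
G(5) = mex({0, 2, 3}) = 1
G(6) = mex({0, 1, 3}) = 2
Observe that G(4)..G(6) = 0, 1, 2 repeats G(0)..G(2) = 0, 1, 2.
For k >= max(S) = 3, G(k) is determined by the previous 3 values G(k-3)..G(k-1); a window of 3 consecutive values has recurred shifted by 4, so by induction G(k + 4) = G(k) for all k >= 0: the sequence is periodic from the start with period 4.
One period: G(0..3) = 0, 1, 2, 3.
66 mod 4 = 2, so G(66) = G(2) = 2.

2


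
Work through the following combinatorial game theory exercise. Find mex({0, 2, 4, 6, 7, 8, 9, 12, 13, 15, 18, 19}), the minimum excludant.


Set = {0, 2, 4, 6, 7, 8, 9, 12, 13, 15, 18, 19}
0 is in the set.
1 is NOT in the set. This is the mex.
mex = 1

1


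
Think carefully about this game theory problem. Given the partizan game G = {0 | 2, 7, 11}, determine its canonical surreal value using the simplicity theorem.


Left options: {0}, max = 0
Right options: {2, 7, 11}, min = 2
All options are numbers and max(Left) < min(Right), so by the simplicity theorem the value is the simplest (earliest-born) number strictly between 0 and 2.
The only integer strictly between 0 and 2 is 1.
No non-integer in the interval can be simpler: if x is a non-integer in the interval, then floor(x) or ceil(x) also lies in the interval (the interval contains an integer), and both are proper prefixes of x's sign expansion, i.e. born earlier. So the game value is 1.
Game value = 1

1


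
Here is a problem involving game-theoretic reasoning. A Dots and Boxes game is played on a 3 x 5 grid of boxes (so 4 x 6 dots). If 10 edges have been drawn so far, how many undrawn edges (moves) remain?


Grid: 3 x 5 boxes, i.e. 4 rows and 6 columns of dots.
Horizontal edges: (rows + 1) * cols = 4 * 5 = 20
Vertical edges: rows * (cols + 1) = 3 * 6 = 18
Total edges: 20 + 18 = 38
Edges drawn: 10
Remaining: 38 - 10 = 28

28


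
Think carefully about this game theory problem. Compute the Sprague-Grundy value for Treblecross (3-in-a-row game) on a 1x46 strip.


Treblecross: place X on empty cells; 3-in-a-row wins.
Playing within two cells of an existing X lets the opponent win at once, so sensible play treats the cells i-2..i+2 around each X as dead. The player left with no safe cell loses, so this is a normal-play take-away game on strips of safe cells.
Placing X at cell i (0-indexed) of a strip of k safe cells leaves independent strips of sizes max(0, i-2) and max(0, k-i-3). Hence G(k) = mex{ G(max(0,i-2)) XOR G(max(0,k-i-3)) : 0 <= i < k }, with G(0) = 0.
G(1): splits (0,0):0^0=0 -> mex({0}) = 1
G(2): splits (0,0):0^0=0 -> mex({0}) = 1
G(3): splits (0,0):0^0=0 -> mex({0}) = 1
G(4): splits (0,1):0^1=1 (0,0):0^0=0 -> mex({0, 1}) = 2
G(5): splits (0,2):0^1=1 (0,1):0^1=1 (0,0):0^0=0 -> mex({0, 1}) = 2
G(6) = mex({1}) = 0
G(7) = mex({0, 1, 2}) = 3
G(8) = mex({0, 1, 2}) = 3
G(9) = mex({0, 2}) = 1
G(10) = mex({0, 2, 3}) = 1
G(11) = mex({0, 3}) = 1
G(12) = mex({1, 3}) = 0
G(13) = mex({0, 1, 2, 3}) = 4
G(14) = mex({0, 1, 2}) = 3
G(15) = mex({0, 1, 2}) = 3
G(16) = mex({0, 1, 2, 4}) = 3
G(17) = mex({0, 1, 3, 4}) = 2
G(18) = mex({0, 1, 3, 4}) = 2
G(19) = mex({0, 1, 3, 5}) = 2
G(20) = mex({0, 1, 2, 3, 5}) = 4
G(21) = mex({0, 1, 2, 3, 5}) = 4
G(22) = mex({1, 2, 6}) = 0
G(23) = mex({0, 1, 2, 3, 4, 6}) = 5
G(24) = mex({0, 1, 2, 3, 4}) = 5
G(25) = mex({0, 1, 3, 4, 7}) = 2
G(26) = mex({0, 1, 3, 4, 5, 7}) = 2
G(27) = mex({0, 1, 3, 5}) = 2
G(28) = mex({0, 1, 2, 5}) = 3
G(29) = mex({0, 1, 2, 4, 5, 6}) = 3
G(30) = mex({1, 2, 4, 6}) = 0
G(31) = mex({0, 1, 2, 3, 4, 6}) = 5
G(32) = mex({1, 2, 3, 4, 7}) = 0
G(33) = mex({0, 3, 7}) = 1
G(34) = mex({0, 2, 3, 5, 7}) = 1
G(35) = mex({0, 2, 3, 5, 6}) = 1
G(36) = mex({0, 1, 2, 5, 6}) = 3
G(37) = mex({0, 1, 2, 4, 5, 6}) = 3
G(38) = mex({0, 1, 2, 4}) = 3
G(39) = mex({0, 1, 2, 3, 4, 7}) = 5
G(40) = mex({0, 1, 2, 3, 4, 5, 7}) = 6
G(41) = mex({0, 1, 2, 3, 5, 7}) = 4
G(42) = mex({0, 1, 2, 3, 5, 6, 7}) = 4
G(43) = mex({0, 2, 3, 5, 6}) = 1
G(44) = mex({1, 2, 3, 4, 5, 6}) = 0
G(45) = mex({0, 1, 2, 3, 4, 6, 7}) = 5
G(46) = mex({0, 1, 2, 3, 4, 7}) = 5
Therefore G(46) = 5.

5


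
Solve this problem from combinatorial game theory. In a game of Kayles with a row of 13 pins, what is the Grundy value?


Kayles: a move removes 1 or 2 adjacent pins from a contiguous row.
Removing pins from a row of k leaves two independent rows (a, b) with a + b = k - 1 (one pin) or a + b = k - 2 (two pins); an end removal gives a = 0.
By Sprague-Grundy, G(k) = mex{ G(a) XOR G(b) } over all these splits. G(0) = 0.
G(1): splits (0,0):0^0=0 -> mex({0}) = 1
G(2): splits (0,1):0^1=1 (0,0):0^0=0 -> mex({0, 1}) = 2
G(3): splits (0,2):0^2=2 (1,1):1^1=0 (0,1):0^1=1 -> mex({0, 1, 2}) = 3
G(4): splits (0,3):0^3=3 (1,2):1^2=3 (0,2):0^2=2 (1,1):1^1=0 -> mex({0, 2, 3}) = 1
G(5): splits (0,4):0^1=1 (1,3):1^3=2 (2,2):2^2=0 (0,3):0^3=3 (1,2):1^2=3 -> mex({0, 1, 2, 3}) = 4
G(6) = mex({0, 1, 2, 4}) = 3
G(7) = mex({0, 1, 3, 4, 5}) = 2
G(8) = mex({0, 2, 3, 5, 6}) = 1
G(9) = mex({0, 1, 2, 3, 6, 7}) = 4
G(10) = mex({0, 1, 3, 4, 5, 7}) = 2
G(11) = mex({0, 1, 2, 3, 4, 5}) = 6
G(12) = mex({0, 1, 2, 3, 5, 6, 7}) = 4
G(13) = mex({0, 2, 3, 4, 6, 7}) = 1
Therefore G(13) = 1.

1


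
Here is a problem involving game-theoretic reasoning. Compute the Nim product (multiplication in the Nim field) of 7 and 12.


Nim multiplication is bilinear over XOR: (u XOR v) * w = (u*w) XOR (v*w).
So we split each operand into its bit components and XOR the pairwise Nim products.
7 = 1 + 2 + 4 (as XOR of powers of 2).
12 = 4 + 8 (as XOR of powers of 2).
Using the standard Nim-product table on single bits:
  2*2 = 3,   2*4 = 8,   2*8 = 12,
  4*4 = 6,   4*8 = 11,  8*8 = 13,
and  1*x = x (identity), k*l = l*k (commutative).
Pairwise Nim products:
  1 * 4 = 4
  1 * 8 = 8
  2 * 4 = 8
  2 * 8 = 12
  4 * 4 = 6
  4 * 8 = 11
XOR them: 4 XOR 8 XOR 8 XOR 12 XOR 6 XOR 11 = 5.
Result: 7 * 12 = 5 (in Nim).

5


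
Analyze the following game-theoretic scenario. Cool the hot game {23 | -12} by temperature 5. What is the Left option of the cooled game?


Original game: {23 | -12} (a switch {a | b} with a > b).
Cooling by t (for t below the temperature (a - b)/2 = 35/2) taxes each move by t: {a | b} cooled by t is {a - t | b + t}.
Cooling amount: t = 5
Cooled Left option: 23 - 5 = 18
Cooled Right option: -12 + 5 = -7
Cooled game: {18 | -7}
Left option = 18

18


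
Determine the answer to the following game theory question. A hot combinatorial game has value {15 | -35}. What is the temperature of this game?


The game is {15 | -35}, a switch {a | b} with numbers a > b.
Cooling {a | b} by t gives {a - t | b + t}, which stops being hot when a - t = b + t, i.e. at t = (a - b)/2. So the temperature of a switch is (a - b)/2.
Temperature = (Left option - Right option) / 2
= (15 - (-35)) / 2
= 50 / 2
= 25

25


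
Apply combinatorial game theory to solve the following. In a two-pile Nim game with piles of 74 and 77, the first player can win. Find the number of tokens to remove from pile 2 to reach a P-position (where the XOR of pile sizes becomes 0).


Piles: 74 and 77
Current XOR: 74 XOR 77 = 7 (non-zero, so this is an N-position).
To make the XOR zero, we need to find a move that balances the piles.
For pile 2 (size 77): target = 77 XOR 7 = 74
We reduce pile 2 from 77 to 74.
Tokens removed: 77 - 74 = 3
Verification: 74 XOR 74 = 0

3


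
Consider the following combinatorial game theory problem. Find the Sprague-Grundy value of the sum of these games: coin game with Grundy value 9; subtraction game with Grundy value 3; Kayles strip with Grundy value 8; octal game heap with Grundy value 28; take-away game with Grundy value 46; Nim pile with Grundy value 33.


By the Sprague-Grundy theorem, the Grundy value of a sum of games is the XOR of individual Grundy values.
coin game: Grundy value = 9. Running XOR: 0 XOR 9 = 9
subtraction game: Grundy value = 3. Running XOR: 9 XOR 3 = 10
Kayles strip: Grundy value = 8. Running XOR: 10 XOR 8 = 2
octal game heap: Grundy value = 28. Running XOR: 2 XOR 28 = 30
take-away game: Grundy value = 46. Running XOR: 30 XOR 46 = 48
Nim pile: Grundy value = 33. Running XOR: 48 XOR 33 = 17
The combined Grundy value is 17.

17


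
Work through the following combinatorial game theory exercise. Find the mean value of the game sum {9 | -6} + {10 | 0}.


G1 = {9 | -6}, G2 = {10 | 0}
Each is a switch {a | b} with numbers a > b; its mean value is (a + b)/2, and mean value is additive over game sums: m(G1 + G2) = m(G1) + m(G2).
Mean of G1 = (9 + (-6))/2 = 3/2 = 3/2
Mean of G2 = (10 + (0))/2 = 10/2 = 5
Mean of G1 + G2 = 3/2 + 5 = 13/2

13/2


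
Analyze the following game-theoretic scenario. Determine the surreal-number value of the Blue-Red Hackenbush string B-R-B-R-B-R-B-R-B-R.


Edges (from ground): B-R-B-R-B-R-B-R-B-R
By Berlekamp's sign-expansion rule, a Blue-Red Hackenbush stalk has the value of the surreal number whose sign sequence is the edge sequence with B -> + and R -> -.
Sign sequence: +-+-+-+-+-
Trace the sign expansion in the surreal number tree, starting from 0:
Edge 1: B (sign +) -> bounds (0, +inf), value = 1
Edge 2: R (sign -) -> bounds (0, 1), value = 1/2
Edge 3: B (sign +) -> bounds (1/2, 1), value = 3/4
Edge 4: R (sign -) -> bounds (1/2, 3/4), value = 5/8
Edge 5: B (sign +) -> bounds (5/8, 3/4), value = 11/16
Edge 6: R (sign -) -> bounds (5/8, 11/16), value = 21/32
Edge 7: B (sign +) -> bounds (21/32, 11/16), value = 43/64
Edge 8: R (sign -) -> bounds (21/32, 43/64), value = 85/128
Edge 9: B (sign +) -> bounds (85/128, 43/64), value = 171/256
Edge 10: R (sign -) -> bounds (85/128, 171/256), value = 341/512
Game value = 341/512

341/512


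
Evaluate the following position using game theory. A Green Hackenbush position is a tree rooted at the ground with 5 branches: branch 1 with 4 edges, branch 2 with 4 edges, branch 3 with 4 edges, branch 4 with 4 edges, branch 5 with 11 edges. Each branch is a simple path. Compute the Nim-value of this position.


The tree has 5 branches from the ground vertex.
In Green Hackenbush, the Nim-value of a simple path of length k is k.
Branch 1: length 4, Nim-value = 4
Branch 2: length 4, Nim-value = 4
Branch 3: length 4, Nim-value = 4
Branch 4: length 4, Nim-value = 4
Branch 5: length 11, Nim-value = 11
Total Nim-value = XOR of all branch values:
0 XOR 4 = 4
4 XOR 4 = 0
0 XOR 4 = 4
4 XOR 4 = 0
0 XOR 11 = 11
Nim-value of the tree = 11

11


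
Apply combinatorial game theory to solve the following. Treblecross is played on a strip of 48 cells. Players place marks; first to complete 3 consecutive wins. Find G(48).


Treblecross: place X on empty cells; 3-in-a-row wins.
Playing within two cells of an existing X lets the opponent win at once, so sensible play treats the cells i-2..i+2 around each X as dead. The player left with no safe cell loses, so this is a normal-play take-away game on strips of safe cells.
Placing X at cell i (0-indexed) of a strip of k safe cells leaves independent strips of sizes max(0, i-2) and max(0, k-i-3). Hence G(k) = mex{ G(max(0,i-2)) XOR G(max(0,k-i-3)) : 0 <= i < k }, with G(0) = 0.
G(1): splits (0,0):0^0=0 -> mex({0}) = 1
G(2): splits (0,0):0^0=0 -> mex({0}) = 1
G(3): splits (0,0):0^0=0 -> mex({0}) = 1
G(4): splits (0,1):0^1=1 (0,0):0^0=0 -> mex({0, 1}) = 2
G(5): splits (0,2):0^1=1 (0,1):0^1=1 (0,0):0^0=0 -> mex({0, 1}) = 2
G(6) = mex({1}) = 0
G(7) = mex({0, 1, 2}) = 3
G(8) = mex({0, 1, 2}) = 3
G(9) = mex({0, 2}) = 1
G(10) = mex({0, 2, 3}) = 1
G(11) = mex({0, 3}) = 1
G(12) = mex({1, 3}) = 0
G(13) = mex({0, 1, 2, 3}) = 4
G(14) = mex({0, 1, 2}) = 3
G(15) = mex({0, 1, 2}) = 3
G(16) = mex({0, 1, 2, 4}) = 3
G(17) = mex({0, 1, 3, 4}) = 2
G(18) = mex({0, 1, 3, 4}) = 2
G(19) = mex({0, 1, 3, 5}) = 2
G(20) = mex({0, 1, 2, 3, 5}) = 4
G(21) = mex({0, 1, 2, 3, 5}) = 4
G(22) = mex({1, 2, 6}) = 0
G(23) = mex({0, 1, 2, 3, 4, 6}) = 5
G(24) = mex({0, 1, 2, 3, 4}) = 5
G(25) = mex({0, 1, 3, 4, 7}) = 2
G(26) = mex({0, 1, 3, 4, 5, 7}) = 2
G(27) = mex({0, 1, 3, 5}) = 2
G(28) = mex({0, 1, 2, 5}) = 3
G(29) = mex({0, 1, 2, 4, 5, 6}) = 3
G(30) = mex({1, 2, 4, 6}) = 0
G(31) = mex({0, 1, 2, 3, 4, 6}) = 5
G(32) = mex({1, 2, 3, 4, 7}) = 0
G(33) = mex({0, 3, 7}) = 1
G(34) = mex({0, 2, 3, 5, 7}) = 1
G(35) = mex({0, 2, 3, 5, 6}) = 1
G(36) = mex({0, 1, 2, 5, 6}) = 3
G(37) = mex({0, 1, 2, 4, 5, 6}) = 3
G(38) = mex({0, 1, 2, 4}) = 3
G(39) = mex({0, 1, 2, 3, 4, 7}) = 5
G(40) = mex({0, 1, 2, 3, 4, 5, 7}) = 6
G(41) = mex({0, 1, 2, 3, 5, 7}) = 4
G(42) = mex({0, 1, 2, 3, 5, 6, 7}) = 4
G(43) = mex({0, 2, 3, 5, 6}) = 1
G(44) = mex({1, 2, 3, 4, 5, 6}) = 0
G(45) = mex({0, 1, 2, 3, 4, 6, 7}) = 5
G(46) = mex({0, 1, 2, 3, 4, 7}) = 5
G(47) = mex({0, 1, 2, 3, 4, 5, 7}) = 6
G(48) = mex({0, 1, 2, 3, 4, 5, 7}) = 6
Therefore G(48) = 6.

6


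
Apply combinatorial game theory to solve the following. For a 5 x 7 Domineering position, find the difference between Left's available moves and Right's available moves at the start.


Board is 5 x 7 (rows x cols).
Left (vertical) placements: (rows-1) * cols = 4 * 7 = 28
Right (horizontal) placements: rows * (cols-1) = 5 * 6 = 30
Advantage = Left - Right = 28 - 30 = -2

-2


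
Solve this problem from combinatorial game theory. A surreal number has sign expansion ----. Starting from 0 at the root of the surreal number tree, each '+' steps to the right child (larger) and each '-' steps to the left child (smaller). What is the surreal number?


Sign expansion: ----
Rule: track bounds (lo, hi), initially (-inf, +inf). On '+', the current value becomes lo and we move to the simplest number in (value, hi): value + 1 if hi = +inf, otherwise the midpoint (value + hi)/2. On '-', the current value becomes hi and we move to value - 1 if lo = -inf, otherwise the midpoint (lo + value)/2.
Start at 0.
Step 1: sign = -, move left. Bounds: (-inf, 0). Value = -1
Step 2: sign = -, move left. Bounds: (-inf, -1). Value = -2
Step 3: sign = -, move left. Bounds: (-inf, -2). Value = -3
Step 4: sign = -, move left. Bounds: (-inf, -3). Value = -4
The surreal number with sign expansion ---- is -4.

-4


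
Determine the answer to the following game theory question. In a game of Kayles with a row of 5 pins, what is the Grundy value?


Kayles: a move removes 1 or 2 adjacent pins from a contiguous row.
Removing pins from a row of k leaves two independent rows (a, b) with a + b = k - 1 (one pin) or a + b = k - 2 (two pins); an end removal gives a = 0.
By Sprague-Grundy, G(k) = mex{ G(a) XOR G(b) } over all these splits. G(0) = 0.
G(1): splits (0,0):0^0=0 -> mex({0}) = 1
G(2): splits (0,1):0^1=1 (0,0):0^0=0 -> mex({0, 1}) = 2
G(3): splits (0,2):0^2=2 (1,1):1^1=0 (0,1):0^1=1 -> mex({0, 1, 2}) = 3
G(4): splits (0,3):0^3=3 (1,2):1^2=3 (0,2):0^2=2 (1,1):1^1=0 -> mex({0, 2, 3}) = 1
G(5): splits (0,4):0^1=1 (1,3):1^3=2 (2,2):2^2=0 (0,3):0^3=3 (1,2):1^2=3 -> mex({0, 1, 2, 3}) = 4
Therefore G(5) = 4.

4


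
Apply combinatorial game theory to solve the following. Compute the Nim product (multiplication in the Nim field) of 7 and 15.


Nim multiplication is bilinear over XOR: (u XOR v) * w = (u*w) XOR (v*w).
So we split each operand into its bit components and XOR the pairwise Nim products.
7 = 1 + 2 + 4 (as XOR of powers of 2).
15 = 1 + 2 + 4 + 8 (as XOR of powers of 2).
Using the standard Nim-product table on single bits:
  2*2 = 3,   2*4 = 8,   2*8 = 12,
  4*4 = 6,   4*8 = 11,  8*8 = 13,
and  1*x = x (identity), k*l = l*k (commutative).
Pairwise Nim products:
  1 * 1 = 1
  1 * 2 = 2
  1 * 4 = 4
  1 * 8 = 8
  2 * 1 = 2
  2 * 2 = 3
  2 * 4 = 8
  2 * 8 = 12
  4 * 1 = 4
  4 * 2 = 8
  4 * 4 = 6
  4 * 8 = 11
XOR them: 1 XOR 2 XOR 4 XOR 8 XOR 2 XOR 3 XOR 8 XOR 12 XOR 4 XOR 8 XOR 6 XOR 11 = 11.
Result: 7 * 15 = 11 (in Nim).

11


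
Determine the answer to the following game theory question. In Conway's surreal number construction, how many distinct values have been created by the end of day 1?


Day 0: {|} = 0 is born. Count = 1.
Day n: the number of surreal numbers born by day n is 2^(n+1) - 1.
By day 0: 2^1 - 1 = 1
By day 1: 2^2 - 1 = 3
By day 1: 3 surreal numbers.

3


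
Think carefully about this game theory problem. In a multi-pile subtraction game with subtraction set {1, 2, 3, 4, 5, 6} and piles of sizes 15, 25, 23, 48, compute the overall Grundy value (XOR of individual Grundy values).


Subtraction set: {1, 2, 3, 4, 5, 6}
For this subtraction set, G(n) = n mod 7 (period = max + 1 = 7).
Pile 1 (size 15): G(15) = 15 mod 7 = 1
Pile 2 (size 25): G(25) = 25 mod 7 = 4
Pile 3 (size 23): G(23) = 23 mod 7 = 2
Pile 4 (size 48): G(48) = 48 mod 7 = 6
Total Grundy value = XOR of all: 1 XOR 4 XOR 2 XOR 6 = 1

1


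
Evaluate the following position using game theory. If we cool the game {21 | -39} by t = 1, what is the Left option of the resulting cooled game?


Original game: {21 | -39} (a switch {a | b} with a > b).
Cooling by t (for t below the temperature (a - b)/2 = 30) taxes each move by t: {a | b} cooled by t is {a - t | b + t}.
Cooling amount: t = 1
Cooled Left option: 21 - 1 = 20
Cooled Right option: -39 + 1 = -38
Cooled game: {20 | -38}
Left option = 20

20


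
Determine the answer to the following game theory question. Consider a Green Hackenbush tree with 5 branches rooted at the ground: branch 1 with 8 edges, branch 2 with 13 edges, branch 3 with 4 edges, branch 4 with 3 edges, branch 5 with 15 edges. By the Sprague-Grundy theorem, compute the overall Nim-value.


The tree has 5 branches from the ground vertex.
In Green Hackenbush, the Nim-value of a simple path of length k is k.
Branch 1: length 8, Nim-value = 8
Branch 2: length 13, Nim-value = 13
Branch 3: length 4, Nim-value = 4
Branch 4: length 3, Nim-value = 3
Branch 5: length 15, Nim-value = 15
Total Nim-value = XOR of all branch values:
0 XOR 8 = 8
8 XOR 13 = 5
5 XOR 4 = 1
1 XOR 3 = 2
2 XOR 15 = 13
Nim-value of the tree = 13

13


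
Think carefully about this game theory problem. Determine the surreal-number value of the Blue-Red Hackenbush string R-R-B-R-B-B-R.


Edges (from ground): R-R-B-R-B-B-R
By Berlekamp's sign-expansion rule, a Blue-Red Hackenbush stalk has the value of the surreal number whose sign sequence is the edge sequence with B -> + and R -> -.
Sign sequence: --+-++-
Trace the sign expansion in the surreal number tree, starting from 0:
Edge 1: R (sign -) -> bounds (-inf, 0), value = -1
Edge 2: R (sign -) -> bounds (-inf, -1), value = -2
Edge 3: B (sign +) -> bounds (-2, -1), value = -3/2
Edge 4: R (sign -) -> bounds (-2, -3/2), value = -7/4
Edge 5: B (sign +) -> bounds (-7/4, -3/2), value = -13/8
Edge 6: B (sign +) -> bounds (-13/8, -3/2), value = -25/16
Edge 7: R (sign -) -> bounds (-13/8, -25/16), value = -51/32
Game value = -51/32

-51/32


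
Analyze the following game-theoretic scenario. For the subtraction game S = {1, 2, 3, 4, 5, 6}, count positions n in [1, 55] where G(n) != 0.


Subtraction set S = {1, 2, 3, 4, 5, 6}, so G(n) = n mod 7.
G(n) = 0 when n is a multiple of 7.
Multiples of 7 in [1, 55]: 7
N-positions (nonzero Grundy) = 55 - 7 = 48

48


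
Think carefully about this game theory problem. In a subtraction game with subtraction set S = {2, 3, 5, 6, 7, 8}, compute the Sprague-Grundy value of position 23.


The subtraction set is S = {2, 3, 5, 6, 7, 8}.
G(k) = mex{ G(k - s) : s in S, s <= k }. We compute iteratively: G(0) = 0.
G(1) = mex({}) = 0
G(2) = mex({0}) = 1
G(3) = mex({0}) = 1
G(4) = mex({0, 1}) = 2
G(5) = mex({0, 1}) = 2
G(6) = mex({0, 1, 2}) = 3
G(7) = mex({0, 1, 2}) = 3
G(8) = mex({0, 1, 2, 3}) = 4
G(9) = mex({0, 1, 2, 3}) = 4
G(10) = mex({1, 2, 3, 4}) = 0
G(11) = mex({1, 2, 3, 4}) = 0
G(12) = mex({0, 2, 3, 4}) = 1
G(13) = mex({0, 2, 3, 4}) = 1
G(14) = mex({0, 1, 3, 4}) = 2
G(15) = mex({0, 1, 3, 4}) = 2
G(16) = mex({0, 1, 2, 4}) = 3
G(17) = mex({0, 1, 2, 4}) = 3
Observe that G(10)..G(17) = 0, 0, 1, 1, 2, 2, 3, 3 repeats G(0)..G(7) = 0, 0, 1, 1, 2, 2, 3, 3.
For k >= max(S) = 8, G(k) is determined by the previous 8 values G(k-8)..G(k-1); a window of 8 consecutive values has recurred shifted by 10, so by induction G(k + 10) = G(k) for all k >= 0: the sequence is periodic from the start with period 10.
One period: G(0..9) = 0, 0, 1, 1, 2, 2, 3, 3, 4, 4.
23 mod 10 = 3, so G(23) = G(3) = 1.

1


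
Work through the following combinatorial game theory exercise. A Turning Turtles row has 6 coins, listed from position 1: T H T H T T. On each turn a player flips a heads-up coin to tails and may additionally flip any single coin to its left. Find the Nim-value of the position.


Coins: T H T H T T
Key fact: a single head at position k behaves exactly like a Nim heap of size k (turning it to T and optionally flipping a coin at j < k corresponds to moving the heap from k to j, or to 0), and heads combine as a disjunctive sum (two heads at the same place would cancel, matching j XOR j = 0). So the Nim-value is the XOR of the 1-indexed positions of the heads.
Face-up positions (1-indexed): [2, 4]
XOR 0 with 2: 0 XOR 2 = 2
XOR 2 with 4: 2 XOR 4 = 6
Nim-value = 6

6


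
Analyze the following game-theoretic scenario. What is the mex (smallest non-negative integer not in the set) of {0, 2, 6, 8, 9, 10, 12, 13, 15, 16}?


Set = {0, 2, 6, 8, 9, 10, 12, 13, 15, 16}
0 is in the set.
1 is NOT in the set. This is the mex.
mex = 1

1


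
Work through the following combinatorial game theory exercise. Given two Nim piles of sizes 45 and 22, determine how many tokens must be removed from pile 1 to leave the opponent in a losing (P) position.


Piles: 45 and 22
Current XOR: 45 XOR 22 = 59 (non-zero, so this is an N-position).
To make the XOR zero, we need to find a move that balances the piles.
For pile 1 (size 45): target = 45 XOR 59 = 22
We reduce pile 1 from 45 to 22.
Tokens removed: 45 - 22 = 23
Verification: 22 XOR 22 = 0

23


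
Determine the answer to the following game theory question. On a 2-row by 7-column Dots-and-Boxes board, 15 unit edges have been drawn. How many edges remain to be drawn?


Grid: 2 x 7 boxes, i.e. 3 rows and 8 columns of dots.
Horizontal edges: (rows + 1) * cols = 3 * 7 = 21
Vertical edges: rows * (cols + 1) = 2 * 8 = 16
Total edges: 21 + 16 = 37
Edges drawn: 15
Remaining: 37 - 15 = 22

22


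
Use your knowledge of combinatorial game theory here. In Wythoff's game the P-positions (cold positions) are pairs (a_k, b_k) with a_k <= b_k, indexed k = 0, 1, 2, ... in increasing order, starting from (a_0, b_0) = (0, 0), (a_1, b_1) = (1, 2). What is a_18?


By Wythoff's theorem, a_k = floor(k * phi) and b_k = floor(k * phi^2) = a_k + k, where phi = (1 + sqrt(5))/2 is the golden ratio.
phi = (1 + sqrt(5))/2 = 1.618034
k = 18
k * phi = 18 * 1.618034 = 29.124612
a_18 = floor(k * phi) = 29

29


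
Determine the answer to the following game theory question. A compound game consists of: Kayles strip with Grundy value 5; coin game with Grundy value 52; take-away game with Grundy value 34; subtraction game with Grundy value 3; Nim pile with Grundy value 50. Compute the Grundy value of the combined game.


By the Sprague-Grundy theorem, the Grundy value of a sum of games is the XOR of individual Grundy values.
Kayles strip: Grundy value = 5. Running XOR: 0 XOR 5 = 5
coin game: Grundy value = 52. Running XOR: 5 XOR 52 = 49
take-away game: Grundy value = 34. Running XOR: 49 XOR 34 = 19
subtraction game: Grundy value = 3. Running XOR: 19 XOR 3 = 16
Nim pile: Grundy value = 50. Running XOR: 16 XOR 50 = 34
The combined Grundy value is 34.

34


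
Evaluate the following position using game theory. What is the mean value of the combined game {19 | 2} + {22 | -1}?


G1 = {19 | 2}, G2 = {22 | -1}
Each is a switch {a | b} with numbers a > b; its mean value is (a + b)/2, and mean value is additive over game sums: m(G1 + G2) = m(G1) + m(G2).
Mean of G1 = (19 + (2))/2 = 21/2 = 21/2
Mean of G2 = (22 + (-1))/2 = 21/2 = 21/2
Mean of G1 + G2 = 21/2 + 21/2 = 21

21


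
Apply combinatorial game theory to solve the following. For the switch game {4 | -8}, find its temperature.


The game is {4 | -8}, a switch {a | b} with numbers a > b.
Cooling {a | b} by t gives {a - t | b + t}, which stops being hot when a - t = b + t, i.e. at t = (a - b)/2. So the temperature of a switch is (a - b)/2.
Temperature = (Left option - Right option) / 2
= (4 - (-8)) / 2
= 12 / 2
= 6

6


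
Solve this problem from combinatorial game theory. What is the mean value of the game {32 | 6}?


Game = {32 | 6}, a switch {a | b} with numbers a > b.
Its thermograph has left wall a - t and right wall b + t, which meet at t = (a - b)/2, where both equal (a + b)/2. So the mast (mean value) is at (a + b)/2.
Mean = (32 + (6))/2 = 38/2 = 19

19


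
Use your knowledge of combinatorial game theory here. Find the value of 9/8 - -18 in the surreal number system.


x = 9/8, y = -18
Converting to common denominator: 8
x = 9/8, y = -144/8
x - y = 9/8 - -18 = 153/8

153/8


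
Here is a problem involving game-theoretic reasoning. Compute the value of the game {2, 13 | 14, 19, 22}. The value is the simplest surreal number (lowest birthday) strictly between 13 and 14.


Left options: {2, 13}, max = 13
Right options: {14, 19, 22}, min = 14
All options are numbers and max(Left) < min(Right), so by the simplicity theorem the value is the simplest (earliest-born) number strictly between 13 and 14.
No integer lies strictly between 13 and 14, so the value is the dyadic rational m/2^k in the interval with the smallest k (then m odd); search k = 1, 2, ...:
Denominator 2: 27/2 lies strictly between 13 and 14 -- found.
The simplest number in the interval is 27/2.
Game value = 27/2

27/2


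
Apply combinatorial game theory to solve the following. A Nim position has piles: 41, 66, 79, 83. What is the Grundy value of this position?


We need the XOR (exclusive or) of all pile sizes.
After XOR-ing pile 1 (size 41): 0 XOR 41 = 41
After XOR-ing pile 2 (size 66): 41 XOR 66 = 107
After XOR-ing pile 3 (size 79): 107 XOR 79 = 36
After XOR-ing pile 4 (size 83): 36 XOR 83 = 119
The Nim-value of this position is 119.

119


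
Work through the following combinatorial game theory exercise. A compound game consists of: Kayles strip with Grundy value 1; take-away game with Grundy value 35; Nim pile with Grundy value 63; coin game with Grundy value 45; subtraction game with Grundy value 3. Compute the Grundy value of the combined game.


By the Sprague-Grundy theorem, the Grundy value of a sum of games is the XOR of individual Grundy values.
Kayles strip: Grundy value = 1. Running XOR: 0 XOR 1 = 1
take-away game: Grundy value = 35. Running XOR: 1 XOR 35 = 34
Nim pile: Grundy value = 63. Running XOR: 34 XOR 63 = 29
coin game: Grundy value = 45. Running XOR: 29 XOR 45 = 48
subtraction game: Grundy value = 3. Running XOR: 48 XOR 3 = 51
The combined Grundy value is 51.

51


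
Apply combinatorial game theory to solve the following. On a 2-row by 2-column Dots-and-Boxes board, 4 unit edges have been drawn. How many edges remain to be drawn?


Grid: 2 x 2 boxes, i.e. 3 rows and 3 columns of dots.
Horizontal edges: (rows + 1) * cols = 3 * 2 = 6
Vertical edges: rows * (cols + 1) = 2 * 3 = 6
Total edges: 6 + 6 = 12
Edges drawn: 4
Remaining: 12 - 4 = 8

8


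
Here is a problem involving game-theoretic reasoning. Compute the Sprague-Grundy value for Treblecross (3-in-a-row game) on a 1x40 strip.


Treblecross: place X on empty cells; 3-in-a-row wins.
Playing within two cells of an existing X lets the opponent win at once, so sensible play treats the cells i-2..i+2 around each X as dead. The player left with no safe cell loses, so this is a normal-play take-away game on strips of safe cells.
Placing X at cell i (0-indexed) of a strip of k safe cells leaves independent strips of sizes max(0, i-2) and max(0, k-i-3). Hence G(k) = mex{ G(max(0,i-2)) XOR G(max(0,k-i-3)) : 0 <= i < k }, with G(0) = 0.
G(1): splits (0,0):0^0=0 -> mex({0}) = 1
G(2): splits (0,0):0^0=0 -> mex({0}) = 1
G(3): splits (0,0):0^0=0 -> mex({0}) = 1
G(4): splits (0,1):0^1=1 (0,0):0^0=0 -> mex({0, 1}) = 2
G(5): splits (0,2):0^1=1 (0,1):0^1=1 (0,0):0^0=0 -> mex({0, 1}) = 2
G(6) = mex({1}) = 0
G(7) = mex({0, 1, 2}) = 3
G(8) = mex({0, 1, 2}) = 3
G(9) = mex({0, 2}) = 1
G(10) = mex({0, 2, 3}) = 1
G(11) = mex({0, 3}) = 1
G(12) = mex({1, 3}) = 0
G(13) = mex({0, 1, 2, 3}) = 4
G(14) = mex({0, 1, 2}) = 3
G(15) = mex({0, 1, 2}) = 3
G(16) = mex({0, 1, 2, 4}) = 3
G(17) = mex({0, 1, 3, 4}) = 2
G(18) = mex({0, 1, 3, 4}) = 2
G(19) = mex({0, 1, 3, 5}) = 2
G(20) = mex({0, 1, 2, 3, 5}) = 4
G(21) = mex({0, 1, 2, 3, 5}) = 4
G(22) = mex({1, 2, 6}) = 0
G(23) = mex({0, 1, 2, 3, 4, 6}) = 5
G(24) = mex({0, 1, 2, 3, 4}) = 5
G(25) = mex({0, 1, 3, 4, 7}) = 2
G(26) = mex({0, 1, 3, 4, 5, 7}) = 2
G(27) = mex({0, 1, 3, 5}) = 2
G(28) = mex({0, 1, 2, 5}) = 3
G(29) = mex({0, 1, 2, 4, 5, 6}) = 3
G(30) = mex({1, 2, 4, 6}) = 0
G(31) = mex({0, 1, 2, 3, 4, 6}) = 5
G(32) = mex({1, 2, 3, 4, 7}) = 0
G(33) = mex({0, 3, 7}) = 1
G(34) = mex({0, 2, 3, 5, 7}) = 1
G(35) = mex({0, 2, 3, 5, 6}) = 1
G(36) = mex({0, 1, 2, 5, 6}) = 3
G(37) = mex({0, 1, 2, 4, 5, 6}) = 3
G(38) = mex({0, 1, 2, 4}) = 3
G(39) = mex({0, 1, 2, 3, 4, 7}) = 5
G(40) = mex({0, 1, 2, 3, 4, 5, 7}) = 6
Therefore G(40) = 6.

6


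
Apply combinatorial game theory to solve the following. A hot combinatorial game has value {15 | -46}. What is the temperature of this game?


The game is {15 | -46}, a switch {a | b} with numbers a > b.
Cooling {a | b} by t gives {a - t | b + t}, which stops being hot when a - t = b + t, i.e. at t = (a - b)/2. So the temperature of a switch is (a - b)/2.
Temperature = (Left option - Right option) / 2
= (15 - (-46)) / 2
= 61 / 2
= 61/2

61/2


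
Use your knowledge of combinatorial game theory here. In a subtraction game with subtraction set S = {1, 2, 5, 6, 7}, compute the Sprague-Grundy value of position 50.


The subtraction set is S = {1, 2, 5, 6, 7}.
G(k) = mex{ G(k - s) : s in S, s <= k }. We compute iteratively: G(0) = 0.
G(1) = mex({0}) = 1
G(2) = mex({0, 1}) = 2
G(3) = mex({1, 2}) = 0
G(4) = mex({0, 2}) = 1
G(5) = mex({0, 1}) = 2
G(6) = mex({0, 1, 2}) = 3
G(7) = mex({0, 1, 2, 3}) = 4
G(8) = mex({0, 1, 2, 3, 4}) = 5
G(9) = mex({0, 1, 2, 4, 5}) = 3
G(10) = mex({0, 1, 2, 3, 5}) = 4
G(11) = mex({1, 2, 3, 4}) = 0
G(12) = mex({0, 2, 3, 4}) = 1
G(13) = mex({0, 1, 3, 4, 5}) = 2
G(14) = mex({1, 2, 3, 4, 5}) = 0
G(15) = mex({0, 2, 3, 4, 5}) = 1
G(16) = mex({0, 1, 3, 4}) = 2
G(17) = mex({0, 1, 2, 4}) = 3
Observe that G(11)..G(17) = 0, 1, 2, 0, 1, 2, 3 repeats G(0)..G(6) = 0, 1, 2, 0, 1, 2, 3.
For k >= max(S) = 7, G(k) is determined by the previous 7 values G(k-7)..G(k-1); a window of 7 consecutive values has recurred shifted by 11, so by induction G(k + 11) = G(k) for all k >= 0: the sequence is periodic from the start with period 11.
One period: G(0..10) = 0, 1, 2, 0, 1, 2, 3, 4, 5, 3, 4.
50 mod 11 = 6, so G(50) = G(6) = 3.

3


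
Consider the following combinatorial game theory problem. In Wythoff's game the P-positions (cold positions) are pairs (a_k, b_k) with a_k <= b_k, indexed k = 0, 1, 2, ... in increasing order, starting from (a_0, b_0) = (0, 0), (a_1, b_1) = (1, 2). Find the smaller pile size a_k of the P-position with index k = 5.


By Wythoff's theorem, a_k = floor(k * phi) and b_k = floor(k * phi^2) = a_k + k, where phi = (1 + sqrt(5))/2 is the golden ratio.
phi = (1 + sqrt(5))/2 = 1.618034
k = 5
k * phi = 5 * 1.618034 = 8.090170
a_5 = floor(k * phi) = 8

8


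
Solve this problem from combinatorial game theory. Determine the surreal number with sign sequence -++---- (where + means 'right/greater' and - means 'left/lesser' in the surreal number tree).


Sign expansion: -++----
Rule: track bounds (lo, hi), initially (-inf, +inf). On '+', the current value becomes lo and we move to the simplest number in (value, hi): value + 1 if hi = +inf, otherwise the midpoint (value + hi)/2. On '-', the current value becomes hi and we move to value - 1 if lo = -inf, otherwise the midpoint (lo + value)/2.
Start at 0.
Step 1: sign = -, move left. Bounds: (-inf, 0). Value = -1
Step 2: sign = +, move right. Bounds: (-1, 0). Value = -1/2
Step 3: sign = +, move right. Bounds: (-1/2, 0). Value = -1/4
Step 4: sign = -, move left. Bounds: (-1/2, -1/4). Value = -3/8
Step 5: sign = -, move left. Bounds: (-1/2, -3/8). Value = -7/16
Step 6: sign = -, move left. Bounds: (-1/2, -7/16). Value = -15/32
Step 7: sign = -, move left. Bounds: (-1/2, -15/32). Value = -31/64
The surreal number with sign expansion -++---- is -31/64.

-31/64


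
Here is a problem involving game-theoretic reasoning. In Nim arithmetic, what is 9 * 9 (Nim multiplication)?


Nim multiplication is bilinear over XOR: (u XOR v) * w = (u*w) XOR (v*w).
So we split each operand into its bit components and XOR the pairwise Nim products.
9 = 1 + 8 (as XOR of powers of 2).
9 = 1 + 8 (as XOR of powers of 2).
Using the standard Nim-product table on single bits:
  2*2 = 3,   2*4 = 8,   2*8 = 12,
  4*4 = 6,   4*8 = 11,  8*8 = 13,
and  1*x = x (identity), k*l = l*k (commutative).
Pairwise Nim products:
  1 * 1 = 1
  1 * 8 = 8
  8 * 1 = 8
  8 * 8 = 13
XOR them: 1 XOR 8 XOR 8 XOR 13 = 12.
Result: 9 * 9 = 12 (in Nim).

12


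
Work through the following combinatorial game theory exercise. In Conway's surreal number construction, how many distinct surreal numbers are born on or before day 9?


Day 0: {|} = 0 is born. Count = 1.
Day n: the number of surreal numbers born by day n is 2^(n+1) - 1.
By day 0: 2^1 - 1 = 1
By day 1: 2^2 - 1 = 3
By day 2: 2^3 - 1 = 7
By day 3: 2^4 - 1 = 15
By day 4: 2^5 - 1 = 31
By day 5: 2^6 - 1 = 63
By day 6: 2^7 - 1 = 127
By day 7: 2^8 - 1 = 255
By day 8: 2^9 - 1 = 511
By day 9: 2^10 - 1 = 1023
By day 9: 1023 surreal numbers.

1023


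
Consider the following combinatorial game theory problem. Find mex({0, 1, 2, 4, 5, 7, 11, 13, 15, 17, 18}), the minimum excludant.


Set = {0, 1, 2, 4, 5, 7, 11, 13, 15, 17, 18}
0 is in the set.
1 is in the set.
2 is in the set.
3 is NOT in the set. This is the mex.
mex = 3

3


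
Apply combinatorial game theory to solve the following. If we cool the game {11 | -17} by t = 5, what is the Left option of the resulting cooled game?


Original game: {11 | -17} (a switch {a | b} with a > b).
Cooling by t (for t below the temperature (a - b)/2 = 14) taxes each move by t: {a | b} cooled by t is {a - t | b + t}.
Cooling amount: t = 5
Cooled Left option: 11 - 5 = 6
Cooled Right option: -17 + 5 = -12
Cooled game: {6 | -12}
Left option = 6

6


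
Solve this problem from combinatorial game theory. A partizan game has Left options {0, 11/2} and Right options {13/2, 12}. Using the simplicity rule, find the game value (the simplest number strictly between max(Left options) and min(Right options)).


Left options: {0, 11/2}, max = 11/2
Right options: {13/2, 12}, min = 13/2
All options are numbers and max(Left) < min(Right), so by the simplicity theorem the value is the simplest (earliest-born) number strictly between 11/2 and 13/2.
The only integer strictly between 11/2 and 13/2 is 6.
No non-integer in the interval can be simpler: if x is a non-integer in the interval, then floor(x) or ceil(x) also lies in the interval (the interval contains an integer), and both are proper prefixes of x's sign expansion, i.e. born earlier. So the game value is 6.
Game value = 6

6
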